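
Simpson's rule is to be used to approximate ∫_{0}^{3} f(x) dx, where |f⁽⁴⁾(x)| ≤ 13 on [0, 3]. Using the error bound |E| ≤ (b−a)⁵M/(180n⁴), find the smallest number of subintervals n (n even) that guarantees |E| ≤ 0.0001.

22

Need 3159/(180n⁴) ≤ 0.0001.
n⁴ ≥ 3159/(180·0.0001) = 175500 ⇒ n ≥ 20.4677, so the smallest even n is 22. (n must be even for Simpson's rule.)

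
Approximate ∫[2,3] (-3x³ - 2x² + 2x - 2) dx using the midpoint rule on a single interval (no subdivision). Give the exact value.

M = (b−a)·f(2.5) = 1·(-56.375) = -56.375.

-56.375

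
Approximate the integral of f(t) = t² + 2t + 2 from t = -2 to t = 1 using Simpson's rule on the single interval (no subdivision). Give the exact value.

S = (b−a)/6 · [f(-2) + 4f(-0.5) + f(1)] = 0.5·[2 + 4·1.25 + 5] = 6.

6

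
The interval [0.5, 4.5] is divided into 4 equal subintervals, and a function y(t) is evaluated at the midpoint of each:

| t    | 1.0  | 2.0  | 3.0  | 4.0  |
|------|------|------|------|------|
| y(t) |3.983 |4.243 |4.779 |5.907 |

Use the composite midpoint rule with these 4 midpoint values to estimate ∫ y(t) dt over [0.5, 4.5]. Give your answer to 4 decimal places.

18.9120

h = 1, n = 4.
h·[y(m₁) + y(m₂) + y(m₃) + y(m₄)] = 1·(18.912) = 18.9120.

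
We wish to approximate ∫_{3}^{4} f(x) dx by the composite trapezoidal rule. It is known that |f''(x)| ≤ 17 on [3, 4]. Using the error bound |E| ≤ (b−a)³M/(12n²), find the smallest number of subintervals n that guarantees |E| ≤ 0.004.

Need 17/(12n²) ≤ 0.004.
n² ≥ 17/(12·0.004) = 354.167 ⇒ n ≥ 18.8193, so the smallest n is 19.

19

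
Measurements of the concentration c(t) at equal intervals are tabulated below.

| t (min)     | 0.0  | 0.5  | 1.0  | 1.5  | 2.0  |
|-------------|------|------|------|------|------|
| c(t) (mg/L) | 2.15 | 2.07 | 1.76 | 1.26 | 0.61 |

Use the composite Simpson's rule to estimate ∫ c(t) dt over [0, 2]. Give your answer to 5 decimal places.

h = 0.5, n = 4.
(h/3)·[y₀ + 4y₁ + 2y₂ + 4y₃ + y₄] = 0.166667·(19.60) = 3.26667.

3.26667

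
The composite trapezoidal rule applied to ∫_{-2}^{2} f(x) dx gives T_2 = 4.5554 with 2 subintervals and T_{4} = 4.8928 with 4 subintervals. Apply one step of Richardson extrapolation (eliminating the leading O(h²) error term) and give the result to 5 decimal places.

R = (4·T_{4} − T_2) / 3 = (4·4.8928 − 4.5554)/3 = (15.0158)/3 = 5.00527.

5.00527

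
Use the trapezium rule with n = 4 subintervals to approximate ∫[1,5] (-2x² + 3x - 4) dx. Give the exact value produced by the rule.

-64

h = (5 − 1)/4 = 1.
Nodes x₀,…,x₄ = 1, 2, 3, 4, 5.
f(x) = -2x² + 3x - 4: f₀=-3, f₁=-6, f₂=-13, f₃=-24, f₄=-39.
(h/2)·[f₀ + 2f₁ + 2f₂ + 2f₃ + f₄] = 0.5·(-128) = -64.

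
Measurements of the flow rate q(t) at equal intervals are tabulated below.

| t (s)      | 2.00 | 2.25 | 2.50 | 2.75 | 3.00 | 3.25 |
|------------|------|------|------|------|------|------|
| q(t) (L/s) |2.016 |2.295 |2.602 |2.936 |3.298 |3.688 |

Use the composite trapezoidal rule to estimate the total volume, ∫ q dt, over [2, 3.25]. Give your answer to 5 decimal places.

h = 0.25, n = 5.
(h/2)·[y₀ + 2y₁ + 2y₂ + 2y₃ + 2y₄ + y₅] = 0.125·(27.966) = 3.49575.

3.49575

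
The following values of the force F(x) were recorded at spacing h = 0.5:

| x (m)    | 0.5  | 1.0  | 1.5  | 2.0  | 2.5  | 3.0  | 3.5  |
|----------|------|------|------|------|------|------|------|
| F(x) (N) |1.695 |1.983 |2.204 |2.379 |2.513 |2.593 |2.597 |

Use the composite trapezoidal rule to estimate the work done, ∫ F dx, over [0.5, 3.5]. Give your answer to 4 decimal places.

h = 0.5, n = 6.
(h/2)·[y₀ + 2y₁ + 2y₂ + 2y₃ + 2y₄ + 2y₅ + y₆] = 0.25·(27.636) = 6.9090.

6.9090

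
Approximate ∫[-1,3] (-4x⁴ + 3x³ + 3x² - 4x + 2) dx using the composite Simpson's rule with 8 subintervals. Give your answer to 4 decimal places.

-115.3333

h = (3 − (-1))/8 = 0.5.
Nodes x₀,…,x₈ = -1, -0.5, 0, 0.5, 1, 1.5, 2, 2.5, 3.
f(x) = -4x⁴ + 3x³ + 3x² - 4x + 2: f₀=2, f₁=4.125, f₂=2, f₃=0.875, f₄=0, f₅=-7.375, f₆=-34, f₇=-98.625, f₈=-226.
(h/3)·[f₀ + 4f₁ + 2f₂ + 4f₃ + 2f₄ + 4f₅ + 2f₆ + 4f₇ + f₈] = 0.166667·(-692) = -115.3333.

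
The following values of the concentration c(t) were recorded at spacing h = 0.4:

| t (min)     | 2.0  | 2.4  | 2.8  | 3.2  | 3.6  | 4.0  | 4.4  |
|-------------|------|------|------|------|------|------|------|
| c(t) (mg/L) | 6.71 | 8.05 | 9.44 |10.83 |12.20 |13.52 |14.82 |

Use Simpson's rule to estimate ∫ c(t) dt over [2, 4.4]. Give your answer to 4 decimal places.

25.9213

h = 0.4, n = 6.
(h/3)·[y₀ + 4y₁ + 2y₂ + 4y₃ + 2y₄ + 4y₅ + y₆] = 0.133333·(194.41) = 25.9213.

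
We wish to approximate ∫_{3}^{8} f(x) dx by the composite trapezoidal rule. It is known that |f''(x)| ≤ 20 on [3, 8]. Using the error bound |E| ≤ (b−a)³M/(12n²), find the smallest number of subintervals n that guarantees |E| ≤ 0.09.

Need 2500/(12n²) ≤ 0.09.
n² ≥ 2500/(12·0.09) = 2314.81 ⇒ n ≥ 48.1125, so the smallest n is 49.

49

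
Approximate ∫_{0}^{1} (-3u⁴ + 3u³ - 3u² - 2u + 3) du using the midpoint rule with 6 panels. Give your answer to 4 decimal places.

h = (1 − 0)/6 = 0.166667.
Midpoints m₁,…,m₆ = 0.083333, 0.25, 0.416667, 0.583333, 0.75, 0.916667.
f(m₁)=2.814091, f(m₂)=2.34765625, f(m₃)=1.772425, f(m₄)=1.060619, f(m₅)=0.12890625, f(m₆)=-1.161603.
h·[f(m₁) + f(m₂) + f(m₃) + f(m₄) + f(m₅) + f(m₆)] = 0.166667·(6.962095) = 1.1603.

1.1603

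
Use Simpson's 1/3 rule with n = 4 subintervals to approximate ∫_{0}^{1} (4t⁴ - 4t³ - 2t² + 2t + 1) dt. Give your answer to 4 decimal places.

h = (1 − 0)/4 = 0.25.
Nodes t₀,…,t₄ = 0, 0.25, 0.5, 0.75, 1.
f(t) = 4t⁴ - 4t³ - 2t² + 2t + 1: f₀=1, f₁=1.328125, f₂=1.25, f₃=0.953125, f₄=1.
(h/3)·[f₀ + 4f₁ + 2f₂ + 4f₃ + f₄] = 0.083333·(13.625) = 1.1354.

1.1354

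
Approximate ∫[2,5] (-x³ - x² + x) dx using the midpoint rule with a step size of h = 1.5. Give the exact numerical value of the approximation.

h = (5 − 2)/2 = 1.5.
Midpoints m₁,…,m₂ = 2.75, 4.25.
f(m₁)=-25.609375, f(m₂)=-90.578125.
h·[f(m₁) + f(m₂)] = 1.5·(-116.1875) = -174.28125.

-174.28125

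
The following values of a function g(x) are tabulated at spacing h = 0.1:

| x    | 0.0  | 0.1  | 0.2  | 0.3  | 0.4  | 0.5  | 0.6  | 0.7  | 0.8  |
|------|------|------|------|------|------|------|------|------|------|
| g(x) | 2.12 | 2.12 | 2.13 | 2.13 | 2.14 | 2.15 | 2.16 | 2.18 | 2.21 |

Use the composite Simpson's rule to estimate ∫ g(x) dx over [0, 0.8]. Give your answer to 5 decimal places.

1.71700

h = 0.1, n = 8.
(h/3)·[y₀ + 4y₁ + 2y₂ + 4y₃ + 2y₄ + 4y₅ + 2y₆ + 4y₇ + y₈] = 0.033333·(51.51) = 1.71700.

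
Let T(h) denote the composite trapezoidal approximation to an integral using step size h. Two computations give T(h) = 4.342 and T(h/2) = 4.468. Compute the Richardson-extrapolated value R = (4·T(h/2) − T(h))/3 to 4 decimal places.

R = (4·T(h/2) − T(h)) / 3 = (4·4.468 − 4.342)/3 = (13.530)/3 = 4.5100.

4.5100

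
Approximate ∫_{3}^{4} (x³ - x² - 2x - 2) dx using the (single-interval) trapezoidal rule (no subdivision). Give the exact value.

24

T = (b−a)/2 · [f(3) + f(4)] = 0.5·[10 + 38] = 24.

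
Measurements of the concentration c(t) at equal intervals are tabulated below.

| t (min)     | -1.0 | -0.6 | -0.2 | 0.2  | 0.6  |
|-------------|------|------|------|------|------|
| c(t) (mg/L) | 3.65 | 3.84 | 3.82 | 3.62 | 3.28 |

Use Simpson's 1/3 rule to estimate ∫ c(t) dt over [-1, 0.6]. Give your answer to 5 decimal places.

5.92133

h = 0.4, n = 4.
(h/3)·[y₀ + 4y₁ + 2y₂ + 4y₃ + y₄] = 0.133333·(44.41) = 5.92133.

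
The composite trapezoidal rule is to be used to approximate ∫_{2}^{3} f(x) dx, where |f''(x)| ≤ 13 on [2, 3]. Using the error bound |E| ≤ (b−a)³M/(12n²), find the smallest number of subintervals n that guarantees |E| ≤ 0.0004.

Need 13/(12n²) ≤ 0.0004.
n² ≥ 13/(12·0.0004) = 2708.33 ⇒ n ≥ 52.0416, so the smallest n is 53.

53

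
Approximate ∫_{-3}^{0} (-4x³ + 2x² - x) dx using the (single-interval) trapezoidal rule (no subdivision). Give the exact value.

T = (b−a)/2 · [f(-3) + f(0)] = 1.5·[129 + 0] = 193.5.

193.5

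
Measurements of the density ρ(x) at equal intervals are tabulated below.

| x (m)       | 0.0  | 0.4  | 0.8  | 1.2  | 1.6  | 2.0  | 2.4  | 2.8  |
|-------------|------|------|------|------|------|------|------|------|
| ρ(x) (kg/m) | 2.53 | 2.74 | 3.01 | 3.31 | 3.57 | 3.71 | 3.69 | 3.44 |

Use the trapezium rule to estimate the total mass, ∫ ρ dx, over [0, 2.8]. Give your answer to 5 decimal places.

9.20600

h = 0.4, n = 7.
(h/2)·[y₀ + 2y₁ + 2y₂ + 2y₃ + 2y₄ + 2y₅ + 2y₆ + y₇] = 0.2·(46.03) = 9.20600.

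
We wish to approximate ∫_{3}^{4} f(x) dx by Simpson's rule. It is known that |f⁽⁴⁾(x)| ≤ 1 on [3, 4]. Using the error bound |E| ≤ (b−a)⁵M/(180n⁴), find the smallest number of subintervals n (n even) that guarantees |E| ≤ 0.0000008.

Need 1/(180n⁴) ≤ 0.0000008.
n⁴ ≥ 1/(180·0.0000008) = 6944.44 ⇒ n ≥ 9.1287, so the smallest even n is 10. (n must be even for Simpson's rule.)

10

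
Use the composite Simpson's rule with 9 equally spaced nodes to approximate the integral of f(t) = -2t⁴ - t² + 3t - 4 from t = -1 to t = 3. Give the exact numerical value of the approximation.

h = (3 − (-1))/8 = 0.5.
Nodes t₀,…,t₈ = -1, -0.5, 0, 0.5, 1, 1.5, 2, 2.5, 3.
f(t) = -2t⁴ - t² + 3t - 4: f₀=-10, f₁=-5.875, f₂=-4, f₃=-2.875, f₄=-4, f₅=-11.875, f₆=-34, f₇=-80.875, f₈=-166.
(h/3)·[f₀ + 4f₁ + 2f₂ + 4f₃ + 2f₄ + 4f₅ + 2f₆ + 4f₇ + f₈] = 0.166667·(-666) = -111.

-111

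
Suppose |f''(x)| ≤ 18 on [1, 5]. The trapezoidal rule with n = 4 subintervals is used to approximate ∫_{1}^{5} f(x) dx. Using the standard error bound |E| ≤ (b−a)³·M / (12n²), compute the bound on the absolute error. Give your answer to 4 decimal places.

6.0000

|E| ≤ (4)³·18 / (12·4²) = 1152/192 = 6.0000.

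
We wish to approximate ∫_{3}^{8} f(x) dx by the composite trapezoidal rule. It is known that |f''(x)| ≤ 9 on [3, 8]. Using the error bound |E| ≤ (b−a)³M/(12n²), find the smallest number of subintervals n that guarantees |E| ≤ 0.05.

Need 1125/(12n²) ≤ 0.05.
n² ≥ 1125/(12·0.05) = 1875 ⇒ n ≥ 43.3013, so the smallest n is 44.

44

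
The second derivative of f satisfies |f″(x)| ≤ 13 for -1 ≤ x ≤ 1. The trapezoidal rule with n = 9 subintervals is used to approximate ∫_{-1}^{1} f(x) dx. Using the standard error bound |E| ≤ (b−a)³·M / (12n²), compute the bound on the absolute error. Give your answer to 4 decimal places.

0.1070

|E| ≤ (2)³·13 / (12·9²) = 104/972 = 0.1070.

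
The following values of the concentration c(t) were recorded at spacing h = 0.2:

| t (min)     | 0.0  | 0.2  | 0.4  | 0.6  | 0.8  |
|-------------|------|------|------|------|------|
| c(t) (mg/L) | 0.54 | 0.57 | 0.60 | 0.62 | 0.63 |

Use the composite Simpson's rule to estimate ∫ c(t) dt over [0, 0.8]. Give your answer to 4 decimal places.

h = 0.2, n = 4.
(h/3)·[y₀ + 4y₁ + 2y₂ + 4y₃ + y₄] = 0.066667·(7.13) = 0.4753.

0.4753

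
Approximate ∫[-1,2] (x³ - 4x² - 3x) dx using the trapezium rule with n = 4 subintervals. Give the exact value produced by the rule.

h = (2 − (-1))/4 = 0.75.
Nodes x₀,…,x₄ = -1, -0.25, 0.5, 1.25, 2.
f(x) = x³ - 4x² - 3x: f₀=-2, f₁=0.484375, f₂=-2.375, f₃=-8.046875, f₄=-14.
(h/2)·[f₀ + 2f₁ + 2f₂ + 2f₃ + f₄] = 0.375·(-35.875) = -13.453125.

-13.453125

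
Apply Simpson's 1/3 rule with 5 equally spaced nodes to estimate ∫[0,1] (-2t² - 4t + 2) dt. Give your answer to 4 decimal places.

h = (1 − 0)/4 = 0.25.
Nodes t₀,…,t₄ = 0, 0.25, 0.5, 0.75, 1.
f(t) = -2t² - 4t + 2: f₀=2, f₁=0.875, f₂=-0.5, f₃=-2.125, f₄=-4.
(h/3)·[f₀ + 4f₁ + 2f₂ + 4f₃ + f₄] = 0.083333·(-8) = -0.6667.

-0.6667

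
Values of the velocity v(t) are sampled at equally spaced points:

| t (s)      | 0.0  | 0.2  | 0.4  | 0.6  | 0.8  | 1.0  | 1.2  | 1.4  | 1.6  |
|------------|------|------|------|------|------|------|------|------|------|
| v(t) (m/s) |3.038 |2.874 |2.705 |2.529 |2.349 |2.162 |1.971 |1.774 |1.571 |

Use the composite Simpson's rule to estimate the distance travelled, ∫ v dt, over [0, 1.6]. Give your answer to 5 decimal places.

3.73433

h = 0.2, n = 8.
(h/3)·[y₀ + 4y₁ + 2y₂ + 4y₃ + 2y₄ + 4y₅ + 2y₆ + 4y₇ + y₈] = 0.066667·(56.015) = 3.73433.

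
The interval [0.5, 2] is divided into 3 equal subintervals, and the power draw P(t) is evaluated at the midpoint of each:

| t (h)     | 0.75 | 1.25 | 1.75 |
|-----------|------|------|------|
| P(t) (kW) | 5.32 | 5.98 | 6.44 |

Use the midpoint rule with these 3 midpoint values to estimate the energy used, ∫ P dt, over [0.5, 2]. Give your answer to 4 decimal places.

8.8700

h = 0.5, n = 3.
h·[y(m₁) + y(m₂) + y(m₃)] = 0.5·(17.74) = 8.8700.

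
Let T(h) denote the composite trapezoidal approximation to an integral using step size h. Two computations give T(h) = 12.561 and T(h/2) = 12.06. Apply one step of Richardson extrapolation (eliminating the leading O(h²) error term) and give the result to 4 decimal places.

11.8930

R = (4·T(h/2) − T(h)) / 3 = (4·12.06 − 12.561)/3 = (35.679)/3 = 11.8930.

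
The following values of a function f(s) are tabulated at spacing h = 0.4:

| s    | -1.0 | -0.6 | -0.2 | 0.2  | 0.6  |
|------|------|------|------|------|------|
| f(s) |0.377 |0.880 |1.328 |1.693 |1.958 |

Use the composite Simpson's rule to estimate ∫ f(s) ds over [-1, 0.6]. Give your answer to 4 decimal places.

2.0377

h = 0.4, n = 4.
(h/3)·[y₀ + 4y₁ + 2y₂ + 4y₃ + y₄] = 0.133333·(15.283) = 2.0377.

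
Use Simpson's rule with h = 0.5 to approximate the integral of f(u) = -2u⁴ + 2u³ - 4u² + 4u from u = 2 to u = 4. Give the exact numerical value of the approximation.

h = (4 − 2)/4 = 0.5.
Nodes u₀,…,u₄ = 2, 2.5, 3, 3.5, 4.
f(u) = -2u⁴ + 2u³ - 4u² + 4u: f₀=-24, f₁=-61.875, f₂=-132, f₃=-249.375, f₄=-432.
(h/3)·[f₀ + 4f₁ + 2f₂ + 4f₃ + f₄] = 0.166667·(-1965) = -327.5.

-327.5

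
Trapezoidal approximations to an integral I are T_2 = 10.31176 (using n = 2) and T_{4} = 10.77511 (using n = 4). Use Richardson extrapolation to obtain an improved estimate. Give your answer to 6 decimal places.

R = (4·T_{4} − T_2) / 3 = (4·10.77511 − 10.31176)/3 = (32.78868)/3 = 10.929560.

10.929560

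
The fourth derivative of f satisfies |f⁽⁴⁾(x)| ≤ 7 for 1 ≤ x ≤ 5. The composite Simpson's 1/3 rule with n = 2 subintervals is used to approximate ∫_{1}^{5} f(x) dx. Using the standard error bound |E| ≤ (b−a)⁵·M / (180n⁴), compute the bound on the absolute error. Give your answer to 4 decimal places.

|E| ≤ (4)⁵·7 / (180·2⁴) = 7168/2880 = 2.4889.

2.4889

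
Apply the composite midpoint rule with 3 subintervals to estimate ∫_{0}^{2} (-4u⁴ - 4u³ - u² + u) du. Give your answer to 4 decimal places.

h = (2 − 0)/3 = 0.666667.
Midpoints m₁,…,m₃ = 0.333333, 1, 1.666667.
f(m₁)=0.024691, f(m₂)=-8, f(m₃)=-50.493827.
h·[f(m₁) + f(m₂) + f(m₃)] = 0.666667·(-58.469136) = -38.9794.

-38.9794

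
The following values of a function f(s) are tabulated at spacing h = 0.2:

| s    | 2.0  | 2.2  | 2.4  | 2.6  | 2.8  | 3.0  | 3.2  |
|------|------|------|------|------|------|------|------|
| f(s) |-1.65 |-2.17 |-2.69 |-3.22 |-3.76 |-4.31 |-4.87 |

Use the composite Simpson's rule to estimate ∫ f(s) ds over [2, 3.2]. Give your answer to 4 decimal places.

h = 0.2, n = 6.
(h/3)·[y₀ + 4y₁ + 2y₂ + 4y₃ + 2y₄ + 4y₅ + y₆] = 0.066667·(-58.22) = -3.8813.

-3.8813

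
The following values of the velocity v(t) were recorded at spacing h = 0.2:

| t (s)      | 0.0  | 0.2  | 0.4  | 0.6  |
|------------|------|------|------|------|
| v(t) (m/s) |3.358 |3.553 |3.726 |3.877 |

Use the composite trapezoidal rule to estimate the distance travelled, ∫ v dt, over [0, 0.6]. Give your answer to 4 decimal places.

2.1793

h = 0.2, n = 3.
(h/2)·[y₀ + 2y₁ + 2y₂ + y₃] = 0.1·(21.793) = 2.1793.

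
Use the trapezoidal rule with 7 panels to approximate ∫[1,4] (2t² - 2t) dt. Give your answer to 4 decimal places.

h = (4 − 1)/7 = 0.428571.
Nodes t₀,…,t₇ = 1, 1.428571, 1.857143, 2.285714, 2.714286, 3.142857, 3.571429, 4.
f(t) = 2t² - 2t: f₀=0, f₁=1.224490, f₂=3.183673, f₃=5.877551, f₄=9.306122, f₅=13.469388, f₆=18.367347, f₇=24.
(h/2)·[f₀ + 2f₁ + 2f₂ + 2f₃ + 2f₄ + 2f₅ + 2f₆ + f₇] = 0.214286·(126.857143) = 27.1837.

27.1837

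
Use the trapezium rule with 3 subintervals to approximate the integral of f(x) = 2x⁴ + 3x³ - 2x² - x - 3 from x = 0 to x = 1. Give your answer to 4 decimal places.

-2.8971

h = (1 − 0)/3 = 0.333333.
Nodes x₀,…,x₃ = 0, 0.333333, 0.666667, 1.
f(x) = 2x⁴ + 3x³ - 2x² - x - 3: f₀=-3, f₁=-3.419753, f₂=-3.271605, f₃=-1.
(h/2)·[f₀ + 2f₁ + 2f₂ + f₃] = 0.166667·(-17.382716) = -2.8971.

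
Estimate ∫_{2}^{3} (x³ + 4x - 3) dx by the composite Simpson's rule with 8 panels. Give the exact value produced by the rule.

23.25

h = (3 − 2)/8 = 0.125.
Nodes x₀,…,x₈ = 2, 2.125, 2.25, 2.375, 2.5, 2.625, 2.75, 2.875, 3.
f(x) = x³ + 4x - 3: f₀=13, f₁=15.095703125, f₂=17.390625, f₃=19.896484375, f₄=22.625, f₅=25.587890625, f₆=28.796875, f₇=32.263671875, f₈=36.
(h/3)·[f₀ + 4f₁ + 2f₂ + 4f₃ + 2f₄ + 4f₅ + 2f₆ + 4f₇ + f₈] = 0.041667·(558) = 23.25.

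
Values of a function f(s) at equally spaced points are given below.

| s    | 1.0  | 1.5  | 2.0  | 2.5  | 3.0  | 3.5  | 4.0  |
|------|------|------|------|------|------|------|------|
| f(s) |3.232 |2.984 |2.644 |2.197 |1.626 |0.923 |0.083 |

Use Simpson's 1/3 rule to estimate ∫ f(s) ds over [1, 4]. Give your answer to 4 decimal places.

h = 0.5, n = 6.
(h/3)·[y₀ + 4y₁ + 2y₂ + 4y₃ + 2y₄ + 4y₅ + y₆] = 0.166667·(36.271) = 6.0452.

6.0452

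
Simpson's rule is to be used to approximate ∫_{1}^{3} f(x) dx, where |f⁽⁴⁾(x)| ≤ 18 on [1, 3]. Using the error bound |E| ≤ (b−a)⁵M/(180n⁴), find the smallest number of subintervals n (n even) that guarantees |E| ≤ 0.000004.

30

Need 576/(180n⁴) ≤ 0.000004.
n⁴ ≥ 576/(180·0.000004) = 800000 ⇒ n ≥ 29.9070, so the smallest even n is 30. (n must be even for Simpson's rule.)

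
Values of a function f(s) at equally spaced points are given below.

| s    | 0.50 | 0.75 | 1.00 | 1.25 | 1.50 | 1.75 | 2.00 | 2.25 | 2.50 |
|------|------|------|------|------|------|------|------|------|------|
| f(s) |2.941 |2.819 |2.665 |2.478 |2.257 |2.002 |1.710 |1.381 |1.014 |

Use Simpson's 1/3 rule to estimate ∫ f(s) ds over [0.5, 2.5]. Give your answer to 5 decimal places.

4.32825

h = 0.25, n = 8.
(h/3)·[y₀ + 4y₁ + 2y₂ + 4y₃ + 2y₄ + 4y₅ + 2y₆ + 4y₇ + y₈] = 0.083333·(51.939) = 4.32825.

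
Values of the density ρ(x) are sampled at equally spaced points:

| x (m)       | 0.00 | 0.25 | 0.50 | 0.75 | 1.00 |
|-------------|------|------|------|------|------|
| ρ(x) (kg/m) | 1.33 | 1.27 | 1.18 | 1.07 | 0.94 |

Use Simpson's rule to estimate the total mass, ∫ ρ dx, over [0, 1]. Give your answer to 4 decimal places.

h = 0.25, n = 4.
(h/3)·[y₀ + 4y₁ + 2y₂ + 4y₃ + y₄] = 0.083333·(13.99) = 1.1658.

1.1658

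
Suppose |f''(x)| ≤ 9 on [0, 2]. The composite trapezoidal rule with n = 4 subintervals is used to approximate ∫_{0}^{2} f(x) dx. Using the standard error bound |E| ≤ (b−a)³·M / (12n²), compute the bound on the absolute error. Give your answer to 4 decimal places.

0.3750

|E| ≤ (2)³·9 / (12·4²) = 72/192 = 0.3750.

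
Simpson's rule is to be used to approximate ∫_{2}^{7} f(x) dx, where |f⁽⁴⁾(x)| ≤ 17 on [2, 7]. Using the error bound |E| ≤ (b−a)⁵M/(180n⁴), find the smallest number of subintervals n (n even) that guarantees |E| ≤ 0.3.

Need 53125/(180n⁴) ≤ 0.3.
n⁴ ≥ 53125/(180·0.3) = 983.796 ⇒ n ≥ 5.6005, so the smallest even n is 6. (n must be even for Simpson's rule.)

6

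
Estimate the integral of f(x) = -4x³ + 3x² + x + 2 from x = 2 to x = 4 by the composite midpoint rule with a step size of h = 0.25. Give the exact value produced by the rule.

-173.65625

h = (4 − 2)/8 = 0.25.
Midpoints m₁,…,m₈ = 2.125, 2.375, 2.625, 2.875, 3.125, 3.375, 3.625, 3.875.
f(m₁)=-20.7109375, f(m₂)=-32.2890625, f(m₃)=-47.0546875, f(m₄)=-65.3828125, f(m₅)=-87.6484375, f(m₆)=-114.2265625, f(m₇)=-145.4921875, f(m₈)=-181.8203125.
h·[f(m₁) + f(m₂) + f(m₃) + f(m₄) + f(m₅) + f(m₆) + f(m₇) + f(m₈)] = 0.25·(-694.625) = -173.65625.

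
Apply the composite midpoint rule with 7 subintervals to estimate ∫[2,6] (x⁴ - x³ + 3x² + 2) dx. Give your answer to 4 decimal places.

1434.4723

h = (6 − 2)/7 = 0.571429.
Midpoints m₁,…,m₇ = 2.285714, 2.857143, 3.428571, 4, 4.571429, 5.142857, 5.714286.
f(m₁)=33.027072, f(m₂)=69.805081, f(m₃)=135.144523, f(m₄)=242, f(m₅)=405.885048, f(m₆)=644.872137, f(m₇)=979.592670.
h·[f(m₁) + f(m₂) + f(m₃) + f(m₄) + f(m₅) + f(m₆) + f(m₇)] = 0.571429·(2510.326531) = 1434.4723.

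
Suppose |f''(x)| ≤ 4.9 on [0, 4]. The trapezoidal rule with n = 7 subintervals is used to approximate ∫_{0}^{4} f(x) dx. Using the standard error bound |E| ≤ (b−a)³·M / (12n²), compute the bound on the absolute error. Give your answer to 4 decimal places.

0.5333

|E| ≤ (4)³·4.9 / (12·7²) = 313.6/588 = 0.5333.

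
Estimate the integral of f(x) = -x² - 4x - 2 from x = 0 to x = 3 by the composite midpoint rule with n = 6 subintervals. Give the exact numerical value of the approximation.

h = (3 − 0)/6 = 0.5.
Midpoints m₁,…,m₆ = 0.25, 0.75, 1.25, 1.75, 2.25, 2.75.
f(m₁)=-3.0625, f(m₂)=-5.5625, f(m₃)=-8.5625, f(m₄)=-12.0625, f(m₅)=-16.0625, f(m₆)=-20.5625.
h·[f(m₁) + f(m₂) + f(m₃) + f(m₄) + f(m₅) + f(m₆)] = 0.5·(-65.875) = -32.9375.

-32.9375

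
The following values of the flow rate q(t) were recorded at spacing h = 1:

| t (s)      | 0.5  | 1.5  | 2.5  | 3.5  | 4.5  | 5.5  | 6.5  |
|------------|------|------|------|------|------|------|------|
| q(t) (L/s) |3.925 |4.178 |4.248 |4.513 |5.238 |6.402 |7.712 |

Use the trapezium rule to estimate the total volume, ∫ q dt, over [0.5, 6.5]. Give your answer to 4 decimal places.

30.3975

h = 1, n = 6.
(h/2)·[y₀ + 2y₁ + 2y₂ + 2y₃ + 2y₄ + 2y₅ + y₆] = 0.5·(60.795) = 30.3975.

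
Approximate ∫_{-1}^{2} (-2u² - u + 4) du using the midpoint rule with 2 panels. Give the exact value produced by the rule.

h = (2 − (-1))/2 = 1.5.
Midpoints m₁,…,m₂ = -0.25, 1.25.
f(m₁)=4.125, f(m₂)=-0.375.
h·[f(m₁) + f(m₂)] = 1.5·(3.75) = 5.625.

5.625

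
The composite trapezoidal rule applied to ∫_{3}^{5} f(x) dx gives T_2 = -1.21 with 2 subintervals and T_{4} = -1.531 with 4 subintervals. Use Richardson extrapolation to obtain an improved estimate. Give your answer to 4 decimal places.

-1.6380

R = (4·T_{4} − T_2) / 3 = (4·(-1.531) − (-1.21))/3 = (-4.914)/3 = -1.6380.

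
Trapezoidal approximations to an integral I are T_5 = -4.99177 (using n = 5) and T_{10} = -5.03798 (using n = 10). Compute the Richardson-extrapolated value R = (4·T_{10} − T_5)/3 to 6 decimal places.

-5.053383

R = (4·T_{10} − T_5) / 3 = (4·(-5.03798) − (-4.99177))/3 = (-15.16015)/3 = -5.053383.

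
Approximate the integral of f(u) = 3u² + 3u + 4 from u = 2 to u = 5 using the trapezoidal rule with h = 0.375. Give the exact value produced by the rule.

h = (5 − 2)/8 = 0.375.
Nodes u₀,…,u₈ = 2, 2.375, 2.75, 3.125, 3.5, 3.875, 4.25, 4.625, 5.
f(u) = 3u² + 3u + 4: f₀=22, f₁=28.046875, f₂=34.9375, f₃=42.671875, f₄=51.25, f₅=60.671875, f₆=70.9375, f₇=82.046875, f₈=94.
(h/2)·[f₀ + 2f₁ + 2f₂ + 2f₃ + 2f₄ + 2f₅ + 2f₆ + 2f₇ + f₈] = 0.1875·(857.125) = 160.7109375.

160.7109375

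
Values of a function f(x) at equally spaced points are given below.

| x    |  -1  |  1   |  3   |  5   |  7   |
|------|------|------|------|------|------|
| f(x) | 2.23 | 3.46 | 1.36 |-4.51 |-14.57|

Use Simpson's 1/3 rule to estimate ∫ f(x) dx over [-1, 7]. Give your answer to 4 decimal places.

h = 2, n = 4.
(h/3)·[y₀ + 4y₁ + 2y₂ + 4y₃ + y₄] = 0.666667·(-13.82) = -9.2133.

-9.2133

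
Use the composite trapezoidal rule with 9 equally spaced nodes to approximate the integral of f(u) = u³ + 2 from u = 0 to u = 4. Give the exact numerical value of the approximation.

73

h = (4 − 0)/8 = 0.5.
Nodes u₀,…,u₈ = 0, 0.5, 1, 1.5, 2, 2.5, 3, 3.5, 4.
f(u) = u³ + 2: f₀=2, f₁=2.125, f₂=3, f₃=5.375, f₄=10, f₅=17.625, f₆=29, f₇=44.875, f₈=66.
(h/2)·[f₀ + 2f₁ + 2f₂ + 2f₃ + 2f₄ + 2f₅ + 2f₆ + 2f₇ + f₈] = 0.25·(292) = 73.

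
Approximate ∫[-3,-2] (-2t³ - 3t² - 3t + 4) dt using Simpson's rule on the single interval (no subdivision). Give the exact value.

S = (b−a)/6 · [f(-3) + 4f(-2.5) + f(-2)] = 0.166667·[40 + 4·24 + 14] = 25.

25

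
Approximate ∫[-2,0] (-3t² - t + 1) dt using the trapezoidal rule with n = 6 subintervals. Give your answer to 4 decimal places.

-4.1111

h = (0 − (-2))/6 = 0.333333.
Nodes t₀,…,t₆ = -2, -1.666667, -1.333333, -1, -0.666667, -0.333333, 0.
f(t) = -3t² - t + 1: f₀=-9, f₁=-5.666667, f₂=-3, f₃=-1, f₄=0.333333, f₅=1, f₆=1.
(h/2)·[f₀ + 2f₁ + 2f₂ + 2f₃ + 2f₄ + 2f₅ + f₆] = 0.166667·(-24.666667) = -4.1111.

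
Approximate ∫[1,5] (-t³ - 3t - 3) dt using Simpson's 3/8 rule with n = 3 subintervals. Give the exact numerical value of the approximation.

h = (5 − 1)/3 = 1.333333.
Nodes t₀,…,t₃ = 1, 2.333333, 3.666667, 5.
f(t) = -t³ - 3t - 3: f₀=-7, f₁=-22.703704, f₂=-63.296296, f₃=-143.
(3h/8)·[f₀ + 3f₁ + 3f₂ + f₃] = 0.5·(-408) = -204.

-204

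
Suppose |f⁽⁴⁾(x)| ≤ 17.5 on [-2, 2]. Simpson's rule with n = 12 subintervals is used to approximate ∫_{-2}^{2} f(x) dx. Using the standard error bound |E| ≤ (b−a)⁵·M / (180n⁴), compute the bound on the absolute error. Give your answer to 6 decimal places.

0.004801

|E| ≤ (4)⁵·17.5 / (180·12⁴) = 17920/3732480 = 0.004801.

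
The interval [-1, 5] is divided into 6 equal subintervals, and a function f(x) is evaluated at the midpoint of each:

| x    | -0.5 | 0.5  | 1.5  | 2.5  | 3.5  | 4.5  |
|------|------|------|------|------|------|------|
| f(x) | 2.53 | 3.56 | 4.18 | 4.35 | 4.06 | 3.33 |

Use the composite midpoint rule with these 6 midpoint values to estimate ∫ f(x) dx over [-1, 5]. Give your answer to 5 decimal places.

h = 1, n = 6.
h·[y(m₁) + y(m₂) + y(m₃) + y(m₄) + y(m₅) + y(m₆)] = 1·(22.01) = 22.01000.

22.01000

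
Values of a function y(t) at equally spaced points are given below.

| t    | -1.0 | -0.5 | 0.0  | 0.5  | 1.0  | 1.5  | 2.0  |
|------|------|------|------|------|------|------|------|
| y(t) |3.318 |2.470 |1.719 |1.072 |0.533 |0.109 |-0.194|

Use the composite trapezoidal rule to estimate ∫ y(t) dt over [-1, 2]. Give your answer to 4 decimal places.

h = 0.5, n = 6.
(h/2)·[y₀ + 2y₁ + 2y₂ + 2y₃ + 2y₄ + 2y₅ + y₆] = 0.25·(14.930) = 3.7325.

3.7325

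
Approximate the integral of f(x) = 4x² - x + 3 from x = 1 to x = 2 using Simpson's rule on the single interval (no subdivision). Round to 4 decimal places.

S = (b−a)/6 · [f(1) + 4f(1.5) + f(2)] = 0.166667·[6 + 4·10.5 + 17] = 10.8333.

10.8333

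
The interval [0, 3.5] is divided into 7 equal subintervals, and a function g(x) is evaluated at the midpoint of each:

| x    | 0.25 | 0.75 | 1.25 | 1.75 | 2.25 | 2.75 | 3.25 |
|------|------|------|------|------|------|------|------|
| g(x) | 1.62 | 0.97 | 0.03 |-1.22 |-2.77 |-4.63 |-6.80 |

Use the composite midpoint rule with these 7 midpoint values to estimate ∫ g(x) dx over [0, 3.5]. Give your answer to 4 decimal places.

h = 0.5, n = 7.
h·[y(m₁) + y(m₂) + y(m₃) + y(m₄) + y(m₅) + y(m₆) + y(m₇)] = 0.5·(-12.80) = -6.4000.

-6.4000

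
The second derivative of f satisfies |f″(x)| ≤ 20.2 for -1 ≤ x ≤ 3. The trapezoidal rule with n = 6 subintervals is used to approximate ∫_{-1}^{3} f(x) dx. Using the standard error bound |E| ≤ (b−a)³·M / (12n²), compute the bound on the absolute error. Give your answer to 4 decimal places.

|E| ≤ (4)³·20.2 / (12·6²) = 1292.8/432 = 2.9926.

2.9926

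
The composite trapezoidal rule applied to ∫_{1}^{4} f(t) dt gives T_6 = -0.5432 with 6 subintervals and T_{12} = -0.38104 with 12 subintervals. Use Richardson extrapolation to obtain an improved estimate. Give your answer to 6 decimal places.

-0.326987

R = (4·T_{12} − T_6) / 3 = (4·(-0.38104) − (-0.5432))/3 = (-0.98096)/3 = -0.326987.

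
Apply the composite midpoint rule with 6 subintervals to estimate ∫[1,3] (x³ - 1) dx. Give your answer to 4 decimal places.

h = (3 − 1)/6 = 0.333333.
Midpoints m₁,…,m₆ = 1.166667, 1.5, 1.833333, 2.166667, 2.5, 2.833333.
f(m₁)=0.587963, f(m₂)=2.375, f(m₃)=5.162037, f(m₄)=9.171296, f(m₅)=14.625, f(m₆)=21.745370.
h·[f(m₁) + f(m₂) + f(m₃) + f(m₄) + f(m₅) + f(m₆)] = 0.333333·(53.666667) = 17.8889.

17.8889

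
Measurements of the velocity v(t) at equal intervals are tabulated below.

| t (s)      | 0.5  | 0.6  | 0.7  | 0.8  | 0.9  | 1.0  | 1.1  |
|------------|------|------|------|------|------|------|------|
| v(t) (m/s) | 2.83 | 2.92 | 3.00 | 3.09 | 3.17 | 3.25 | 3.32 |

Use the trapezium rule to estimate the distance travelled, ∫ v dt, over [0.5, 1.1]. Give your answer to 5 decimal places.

h = 0.1, n = 6.
(h/2)·[y₀ + 2y₁ + 2y₂ + 2y₃ + 2y₄ + 2y₅ + y₆] = 0.05·(37.01) = 1.85050.

1.85050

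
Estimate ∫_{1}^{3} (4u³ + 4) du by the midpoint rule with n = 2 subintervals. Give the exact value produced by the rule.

84

h = (3 − 1)/2 = 1.
Midpoints m₁,…,m₂ = 1.5, 2.5.
f(m₁)=17.5, f(m₂)=66.5.
h·[f(m₁) + f(m₂)] = 1·(84) = 84.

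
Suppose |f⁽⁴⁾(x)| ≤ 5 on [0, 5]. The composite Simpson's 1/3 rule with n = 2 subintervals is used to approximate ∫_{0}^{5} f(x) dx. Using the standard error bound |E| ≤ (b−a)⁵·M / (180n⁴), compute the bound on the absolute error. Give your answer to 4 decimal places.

|E| ≤ (5)⁵·5 / (180·2⁴) = 15625/2880 = 5.4253.

5.4253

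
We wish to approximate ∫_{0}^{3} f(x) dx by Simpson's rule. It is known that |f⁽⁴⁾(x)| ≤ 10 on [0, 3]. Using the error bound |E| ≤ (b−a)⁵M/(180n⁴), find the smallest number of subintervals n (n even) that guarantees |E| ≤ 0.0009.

Need 2430/(180n⁴) ≤ 0.0009.
n⁴ ≥ 2430/(180·0.0009) = 15000 ⇒ n ≥ 11.0668, so the smallest even n is 12. (n must be even for Simpson's rule.)

12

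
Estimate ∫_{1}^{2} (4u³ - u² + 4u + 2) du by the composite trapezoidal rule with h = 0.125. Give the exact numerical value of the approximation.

h = (2 − 1)/8 = 0.125.
Nodes u₀,…,u₈ = 1, 1.125, 1.25, 1.375, 1.5, 1.625, 1.75, 1.875, 2.
f(u) = 4u³ - u² + 4u + 2: f₀=9, f₁=10.9296875, f₂=13.25, f₃=16.0078125, f₄=19.25, f₅=23.0234375, f₆=27.375, f₇=32.3515625, f₈=38.
(h/2)·[f₀ + 2f₁ + 2f₂ + 2f₃ + 2f₄ + 2f₅ + 2f₆ + 2f₇ + f₈] = 0.0625·(331.375) = 20.7109375.

20.7109375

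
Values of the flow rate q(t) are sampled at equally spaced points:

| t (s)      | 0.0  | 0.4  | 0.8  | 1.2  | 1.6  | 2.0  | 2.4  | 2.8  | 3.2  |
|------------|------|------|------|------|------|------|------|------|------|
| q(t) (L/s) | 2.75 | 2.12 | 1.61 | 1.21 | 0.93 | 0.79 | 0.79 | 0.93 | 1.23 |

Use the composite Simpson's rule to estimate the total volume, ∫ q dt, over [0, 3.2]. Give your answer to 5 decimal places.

4.11200

h = 0.4, n = 8.
(h/3)·[y₀ + 4y₁ + 2y₂ + 4y₃ + 2y₄ + 4y₅ + 2y₆ + 4y₇ + y₈] = 0.133333·(30.84) = 4.11200.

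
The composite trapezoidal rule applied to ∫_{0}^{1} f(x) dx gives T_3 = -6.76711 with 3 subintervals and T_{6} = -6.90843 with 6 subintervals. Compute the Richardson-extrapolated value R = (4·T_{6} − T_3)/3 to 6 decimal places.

R = (4·T_{6} − T_3) / 3 = (4·(-6.90843) − (-6.76711))/3 = (-20.86661)/3 = -6.955537.

-6.955537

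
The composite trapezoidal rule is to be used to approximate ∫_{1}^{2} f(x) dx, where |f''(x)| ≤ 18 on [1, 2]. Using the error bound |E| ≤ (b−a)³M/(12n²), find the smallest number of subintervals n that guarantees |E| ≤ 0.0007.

Need 18/(12n²) ≤ 0.0007.
n² ≥ 18/(12·0.0007) = 2142.86 ⇒ n ≥ 46.2910, so the smallest n is 47.

47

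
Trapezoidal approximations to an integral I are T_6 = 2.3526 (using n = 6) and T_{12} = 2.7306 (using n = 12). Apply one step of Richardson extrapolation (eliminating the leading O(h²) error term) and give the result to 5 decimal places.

R = (4·T_{12} − T_6) / 3 = (4·2.7306 − 2.3526)/3 = (8.5698)/3 = 2.85660.

2.85660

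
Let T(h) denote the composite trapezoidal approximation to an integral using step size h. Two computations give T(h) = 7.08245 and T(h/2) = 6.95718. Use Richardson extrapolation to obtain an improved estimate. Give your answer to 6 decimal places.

6.915423

R = (4·T(h/2) − T(h)) / 3 = (4·6.95718 − 7.08245)/3 = (20.74627)/3 = 6.915423.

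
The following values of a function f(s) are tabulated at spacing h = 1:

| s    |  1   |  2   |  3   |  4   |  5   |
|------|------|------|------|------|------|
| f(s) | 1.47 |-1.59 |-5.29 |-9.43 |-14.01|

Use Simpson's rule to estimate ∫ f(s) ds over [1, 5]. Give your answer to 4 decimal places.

h = 1, n = 4.
(h/3)·[y₀ + 4y₁ + 2y₂ + 4y₃ + y₄] = 0.333333·(-67.20) = -22.4000.

-22.4000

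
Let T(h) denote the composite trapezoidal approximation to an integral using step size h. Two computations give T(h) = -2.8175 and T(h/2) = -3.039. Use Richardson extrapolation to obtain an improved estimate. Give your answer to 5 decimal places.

R = (4·T(h/2) − T(h)) / 3 = (4·(-3.039) − (-2.8175))/3 = (-9.3385)/3 = -3.11283.

-3.11283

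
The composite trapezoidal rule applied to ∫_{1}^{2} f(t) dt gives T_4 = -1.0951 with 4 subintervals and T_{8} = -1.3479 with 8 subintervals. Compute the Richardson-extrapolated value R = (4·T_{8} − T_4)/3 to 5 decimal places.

R = (4·T_{8} − T_4) / 3 = (4·(-1.3479) − (-1.0951))/3 = (-4.2965)/3 = -1.43217.

-1.43217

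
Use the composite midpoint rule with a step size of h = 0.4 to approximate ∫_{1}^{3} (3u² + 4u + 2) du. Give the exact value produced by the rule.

h = (3 − 1)/5 = 0.4.
Midpoints m₁,…,m₅ = 1.2, 1.6, 2, 2.4, 2.8.
f(m₁)=11.12, f(m₂)=16.08, f(m₃)=22, f(m₄)=28.88, f(m₅)=36.72.
h·[f(m₁) + f(m₂) + f(m₃) + f(m₄) + f(m₅)] = 0.4·(114.8) = 45.92.

45.92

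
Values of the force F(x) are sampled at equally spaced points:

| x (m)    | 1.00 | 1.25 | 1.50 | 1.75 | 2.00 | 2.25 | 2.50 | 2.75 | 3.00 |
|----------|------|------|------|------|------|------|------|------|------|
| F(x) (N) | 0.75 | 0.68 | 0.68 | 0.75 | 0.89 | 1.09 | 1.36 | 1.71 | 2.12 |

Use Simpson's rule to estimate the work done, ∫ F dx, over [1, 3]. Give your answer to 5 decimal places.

2.13750

h = 0.25, n = 8.
(h/3)·[y₀ + 4y₁ + 2y₂ + 4y₃ + 2y₄ + 4y₅ + 2y₆ + 4y₇ + y₈] = 0.083333·(25.65) = 2.13750.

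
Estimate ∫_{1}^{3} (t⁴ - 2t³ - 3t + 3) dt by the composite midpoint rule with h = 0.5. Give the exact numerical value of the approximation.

1.8203125

h = (3 − 1)/4 = 0.5.
Midpoints m₁,…,m₄ = 1.25, 1.75, 2.25, 2.75.
f(m₁)=-2.21484375, f(m₂)=-3.58984375, f(m₃)=-0.90234375, f(m₄)=10.34765625.
h·[f(m₁) + f(m₂) + f(m₃) + f(m₄)] = 0.5·(3.640625) = 1.8203125.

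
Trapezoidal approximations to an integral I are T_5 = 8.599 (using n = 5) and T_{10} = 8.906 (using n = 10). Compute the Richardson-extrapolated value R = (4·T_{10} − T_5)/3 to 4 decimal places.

R = (4·T_{10} − T_5) / 3 = (4·8.906 − 8.599)/3 = (27.025)/3 = 9.0083.

9.0083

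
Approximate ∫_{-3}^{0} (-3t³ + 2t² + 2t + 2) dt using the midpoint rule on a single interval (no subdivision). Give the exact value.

M = (b−a)·f(-1.5) = 3·(13.625) = 40.875.

40.875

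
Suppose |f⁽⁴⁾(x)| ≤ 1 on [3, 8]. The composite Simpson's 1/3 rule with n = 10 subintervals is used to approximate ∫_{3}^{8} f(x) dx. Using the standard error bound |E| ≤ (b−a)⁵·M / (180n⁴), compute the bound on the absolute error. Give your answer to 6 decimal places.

|E| ≤ (5)⁵·1 / (180·10⁴) = 3125/1800000 = 0.001736.

0.001736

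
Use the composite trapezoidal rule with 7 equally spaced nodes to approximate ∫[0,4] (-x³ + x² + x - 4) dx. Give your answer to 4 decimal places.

h = (4 − 0)/6 = 0.666667.
Nodes x₀,…,x₆ = 0, 0.666667, 1.333333, 2, 2.666667, 3.333333, 4.
f(x) = -x³ + x² + x - 4: f₀=-4, f₁=-3.185185, f₂=-3.259259, f₃=-6, f₄=-13.185185, f₅=-26.592593, f₆=-48.
(h/2)·[f₀ + 2f₁ + 2f₂ + 2f₃ + 2f₄ + 2f₅ + f₆] = 0.333333·(-156.444444) = -52.1481.

-52.1481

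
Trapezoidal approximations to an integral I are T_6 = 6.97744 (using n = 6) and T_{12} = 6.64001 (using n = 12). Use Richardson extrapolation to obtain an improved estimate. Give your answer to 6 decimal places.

R = (4·T_{12} − T_6) / 3 = (4·6.64001 − 6.97744)/3 = (19.58260)/3 = 6.527533.

6.527533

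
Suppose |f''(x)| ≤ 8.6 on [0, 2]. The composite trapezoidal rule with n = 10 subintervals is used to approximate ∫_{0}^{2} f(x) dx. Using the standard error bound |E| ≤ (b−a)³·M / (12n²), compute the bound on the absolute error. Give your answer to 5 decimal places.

|E| ≤ (2)³·8.6 / (12·10²) = 68.8/1200 = 0.05733.

0.05733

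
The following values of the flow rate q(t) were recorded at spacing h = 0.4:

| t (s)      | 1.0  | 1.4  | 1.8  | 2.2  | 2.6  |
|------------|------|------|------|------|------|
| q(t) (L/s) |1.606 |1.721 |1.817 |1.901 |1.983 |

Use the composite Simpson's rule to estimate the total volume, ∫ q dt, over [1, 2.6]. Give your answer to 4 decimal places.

2.8948

h = 0.4, n = 4.
(h/3)·[y₀ + 4y₁ + 2y₂ + 4y₃ + y₄] = 0.133333·(21.711) = 2.8948.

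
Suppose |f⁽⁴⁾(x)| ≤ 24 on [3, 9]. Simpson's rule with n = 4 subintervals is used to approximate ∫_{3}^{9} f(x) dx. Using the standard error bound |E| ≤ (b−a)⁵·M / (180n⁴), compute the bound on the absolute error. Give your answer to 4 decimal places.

4.0500

|E| ≤ (6)⁵·24 / (180·4⁴) = 186624/46080 = 4.0500.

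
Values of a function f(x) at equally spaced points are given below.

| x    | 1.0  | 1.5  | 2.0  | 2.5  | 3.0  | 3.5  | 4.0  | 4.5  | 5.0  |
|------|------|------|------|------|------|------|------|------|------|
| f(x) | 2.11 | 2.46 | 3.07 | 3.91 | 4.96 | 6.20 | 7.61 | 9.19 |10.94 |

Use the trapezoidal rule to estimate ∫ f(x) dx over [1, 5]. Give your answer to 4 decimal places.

21.9625

h = 0.5, n = 8.
(h/2)·[y₀ + 2y₁ + 2y₂ + 2y₃ + 2y₄ + 2y₅ + 2y₆ + 2y₇ + y₈] = 0.25·(87.85) = 21.9625.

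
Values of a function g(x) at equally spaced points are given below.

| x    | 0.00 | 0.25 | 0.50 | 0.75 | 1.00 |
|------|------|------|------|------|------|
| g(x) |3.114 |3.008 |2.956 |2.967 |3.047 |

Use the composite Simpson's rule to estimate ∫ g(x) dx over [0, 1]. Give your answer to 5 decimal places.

h = 0.25, n = 4.
(h/3)·[y₀ + 4y₁ + 2y₂ + 4y₃ + y₄] = 0.083333·(35.973) = 2.99775.

2.99775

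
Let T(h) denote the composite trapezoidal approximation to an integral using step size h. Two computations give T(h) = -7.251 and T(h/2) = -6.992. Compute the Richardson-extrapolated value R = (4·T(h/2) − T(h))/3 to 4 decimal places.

-6.9057

R = (4·T(h/2) − T(h)) / 3 = (4·(-6.992) − (-7.251))/3 = (-20.717)/3 = -6.9057.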